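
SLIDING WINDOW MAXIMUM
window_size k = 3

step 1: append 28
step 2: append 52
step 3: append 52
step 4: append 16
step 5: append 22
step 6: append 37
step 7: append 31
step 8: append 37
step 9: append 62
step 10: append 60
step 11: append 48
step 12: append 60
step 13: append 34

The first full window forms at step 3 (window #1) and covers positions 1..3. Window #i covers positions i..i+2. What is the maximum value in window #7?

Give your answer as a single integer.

step 1: append 28 -> window=[28] (not full yet)
step 2: append 52 -> window=[28, 52] (not full yet)
step 3: append 52 -> window=[28, 52, 52] -> max=52
step 4: append 16 -> window=[52, 52, 16] -> max=52
step 5: append 22 -> window=[52, 16, 22] -> max=52
step 6: append 37 -> window=[16, 22, 37] -> max=37
step 7: append 31 -> window=[22, 37, 31] -> max=37
step 8: append 37 -> window=[37, 31, 37] -> max=37
step 9: append 62 -> window=[31, 37, 62] -> max=62
Window #7 max = 62

Answer: 62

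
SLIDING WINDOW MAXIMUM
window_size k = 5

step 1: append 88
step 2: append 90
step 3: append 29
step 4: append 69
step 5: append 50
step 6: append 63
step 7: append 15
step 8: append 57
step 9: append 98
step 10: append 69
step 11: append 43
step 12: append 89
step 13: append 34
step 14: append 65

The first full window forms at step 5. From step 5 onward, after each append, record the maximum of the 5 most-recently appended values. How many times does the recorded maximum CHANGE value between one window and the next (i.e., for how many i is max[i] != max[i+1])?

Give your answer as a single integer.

step 1: append 88 -> window=[88] (not full yet)
step 2: append 90 -> window=[88, 90] (not full yet)
step 3: append 29 -> window=[88, 90, 29] (not full yet)
step 4: append 69 -> window=[88, 90, 29, 69] (not full yet)
step 5: append 50 -> window=[88, 90, 29, 69, 50] -> max=90
step 6: append 63 -> window=[90, 29, 69, 50, 63] -> max=90
step 7: append 15 -> window=[29, 69, 50, 63, 15] -> max=69
step 8: append 57 -> window=[69, 50, 63, 15, 57] -> max=69
step 9: append 98 -> window=[50, 63, 15, 57, 98] -> max=98
step 10: append 69 -> window=[63, 15, 57, 98, 69] -> max=98
step 11: append 43 -> window=[15, 57, 98, 69, 43] -> max=98
step 12: append 89 -> window=[57, 98, 69, 43, 89] -> max=98
step 13: append 34 -> window=[98, 69, 43, 89, 34] -> max=98
step 14: append 65 -> window=[69, 43, 89, 34, 65] -> max=89
Recorded maximums: 90 90 69 69 98 98 98 98 98 89
Changes between consecutive maximums: 3

Answer: 3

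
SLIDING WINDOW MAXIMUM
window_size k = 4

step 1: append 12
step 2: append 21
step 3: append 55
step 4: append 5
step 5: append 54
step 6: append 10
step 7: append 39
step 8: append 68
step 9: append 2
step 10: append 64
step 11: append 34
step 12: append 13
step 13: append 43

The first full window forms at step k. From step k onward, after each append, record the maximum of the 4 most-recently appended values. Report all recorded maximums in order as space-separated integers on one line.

step 1: append 12 -> window=[12] (not full yet)
step 2: append 21 -> window=[12, 21] (not full yet)
step 3: append 55 -> window=[12, 21, 55] (not full yet)
step 4: append 5 -> window=[12, 21, 55, 5] -> max=55
step 5: append 54 -> window=[21, 55, 5, 54] -> max=55
step 6: append 10 -> window=[55, 5, 54, 10] -> max=55
step 7: append 39 -> window=[5, 54, 10, 39] -> max=54
step 8: append 68 -> window=[54, 10, 39, 68] -> max=68
step 9: append 2 -> window=[10, 39, 68, 2] -> max=68
step 10: append 64 -> window=[39, 68, 2, 64] -> max=68
step 11: append 34 -> window=[68, 2, 64, 34] -> max=68
step 12: append 13 -> window=[2, 64, 34, 13] -> max=64
step 13: append 43 -> window=[64, 34, 13, 43] -> max=64

Answer: 55 55 55 54 68 68 68 68 64 64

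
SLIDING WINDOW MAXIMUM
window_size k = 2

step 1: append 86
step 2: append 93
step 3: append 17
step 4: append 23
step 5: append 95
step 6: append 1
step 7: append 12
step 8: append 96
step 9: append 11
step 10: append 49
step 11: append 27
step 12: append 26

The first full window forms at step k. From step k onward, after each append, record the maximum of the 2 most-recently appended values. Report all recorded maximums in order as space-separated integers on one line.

step 1: append 86 -> window=[86] (not full yet)
step 2: append 93 -> window=[86, 93] -> max=93
step 3: append 17 -> window=[93, 17] -> max=93
step 4: append 23 -> window=[17, 23] -> max=23
step 5: append 95 -> window=[23, 95] -> max=95
step 6: append 1 -> window=[95, 1] -> max=95
step 7: append 12 -> window=[1, 12] -> max=12
step 8: append 96 -> window=[12, 96] -> max=96
step 9: append 11 -> window=[96, 11] -> max=96
step 10: append 49 -> window=[11, 49] -> max=49
step 11: append 27 -> window=[49, 27] -> max=49
step 12: append 26 -> window=[27, 26] -> max=27

Answer: 93 93 23 95 95 12 96 96 49 49 27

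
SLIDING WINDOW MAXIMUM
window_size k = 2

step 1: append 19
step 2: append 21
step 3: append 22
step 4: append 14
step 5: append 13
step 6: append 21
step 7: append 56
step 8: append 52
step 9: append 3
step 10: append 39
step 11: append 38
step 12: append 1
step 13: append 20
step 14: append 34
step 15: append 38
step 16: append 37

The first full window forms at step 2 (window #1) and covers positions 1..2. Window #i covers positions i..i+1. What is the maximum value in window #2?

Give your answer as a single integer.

Answer: 22

Derivation:
step 1: append 19 -> window=[19] (not full yet)
step 2: append 21 -> window=[19, 21] -> max=21
step 3: append 22 -> window=[21, 22] -> max=22
Window #2 max = 22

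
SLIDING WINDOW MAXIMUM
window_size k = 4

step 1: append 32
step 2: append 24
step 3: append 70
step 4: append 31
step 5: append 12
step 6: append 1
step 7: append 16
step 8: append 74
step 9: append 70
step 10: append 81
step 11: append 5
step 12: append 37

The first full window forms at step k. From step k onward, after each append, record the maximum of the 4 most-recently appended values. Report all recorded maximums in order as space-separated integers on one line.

Answer: 70 70 70 31 74 74 81 81 81

Derivation:
step 1: append 32 -> window=[32] (not full yet)
step 2: append 24 -> window=[32, 24] (not full yet)
step 3: append 70 -> window=[32, 24, 70] (not full yet)
step 4: append 31 -> window=[32, 24, 70, 31] -> max=70
step 5: append 12 -> window=[24, 70, 31, 12] -> max=70
step 6: append 1 -> window=[70, 31, 12, 1] -> max=70
step 7: append 16 -> window=[31, 12, 1, 16] -> max=31
step 8: append 74 -> window=[12, 1, 16, 74] -> max=74
step 9: append 70 -> window=[1, 16, 74, 70] -> max=74
step 10: append 81 -> window=[16, 74, 70, 81] -> max=81
step 11: append 5 -> window=[74, 70, 81, 5] -> max=81
step 12: append 37 -> window=[70, 81, 5, 37] -> max=81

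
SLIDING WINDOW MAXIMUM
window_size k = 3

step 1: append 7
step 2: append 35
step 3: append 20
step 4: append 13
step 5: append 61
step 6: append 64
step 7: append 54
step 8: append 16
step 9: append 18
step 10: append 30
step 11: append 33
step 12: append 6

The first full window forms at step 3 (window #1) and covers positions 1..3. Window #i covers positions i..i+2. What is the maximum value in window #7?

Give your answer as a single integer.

step 1: append 7 -> window=[7] (not full yet)
step 2: append 35 -> window=[7, 35] (not full yet)
step 3: append 20 -> window=[7, 35, 20] -> max=35
step 4: append 13 -> window=[35, 20, 13] -> max=35
step 5: append 61 -> window=[20, 13, 61] -> max=61
step 6: append 64 -> window=[13, 61, 64] -> max=64
step 7: append 54 -> window=[61, 64, 54] -> max=64
step 8: append 16 -> window=[64, 54, 16] -> max=64
step 9: append 18 -> window=[54, 16, 18] -> max=54
Window #7 max = 54

Answer: 54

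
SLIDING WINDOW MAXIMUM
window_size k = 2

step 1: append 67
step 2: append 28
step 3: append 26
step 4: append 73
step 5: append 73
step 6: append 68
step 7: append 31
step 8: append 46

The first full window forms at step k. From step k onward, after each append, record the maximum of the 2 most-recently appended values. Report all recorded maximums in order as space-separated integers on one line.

Answer: 67 28 73 73 73 68 46

Derivation:
step 1: append 67 -> window=[67] (not full yet)
step 2: append 28 -> window=[67, 28] -> max=67
step 3: append 26 -> window=[28, 26] -> max=28
step 4: append 73 -> window=[26, 73] -> max=73
step 5: append 73 -> window=[73, 73] -> max=73
step 6: append 68 -> window=[73, 68] -> max=73
step 7: append 31 -> window=[68, 31] -> max=68
step 8: append 46 -> window=[31, 46] -> max=46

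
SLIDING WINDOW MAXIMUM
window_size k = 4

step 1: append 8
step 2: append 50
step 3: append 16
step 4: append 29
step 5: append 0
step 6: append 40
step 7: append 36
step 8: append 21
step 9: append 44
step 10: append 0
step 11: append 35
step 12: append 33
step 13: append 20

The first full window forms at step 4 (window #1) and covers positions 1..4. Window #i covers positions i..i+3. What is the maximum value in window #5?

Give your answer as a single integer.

Answer: 40

Derivation:
step 1: append 8 -> window=[8] (not full yet)
step 2: append 50 -> window=[8, 50] (not full yet)
step 3: append 16 -> window=[8, 50, 16] (not full yet)
step 4: append 29 -> window=[8, 50, 16, 29] -> max=50
step 5: append 0 -> window=[50, 16, 29, 0] -> max=50
step 6: append 40 -> window=[16, 29, 0, 40] -> max=40
step 7: append 36 -> window=[29, 0, 40, 36] -> max=40
step 8: append 21 -> window=[0, 40, 36, 21] -> max=40
Window #5 max = 40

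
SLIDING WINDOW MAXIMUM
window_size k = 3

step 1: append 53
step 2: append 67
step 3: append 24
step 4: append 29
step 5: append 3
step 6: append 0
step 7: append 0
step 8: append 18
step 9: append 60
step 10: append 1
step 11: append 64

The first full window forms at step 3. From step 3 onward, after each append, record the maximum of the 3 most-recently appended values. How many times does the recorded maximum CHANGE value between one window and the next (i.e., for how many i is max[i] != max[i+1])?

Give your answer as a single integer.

step 1: append 53 -> window=[53] (not full yet)
step 2: append 67 -> window=[53, 67] (not full yet)
step 3: append 24 -> window=[53, 67, 24] -> max=67
step 4: append 29 -> window=[67, 24, 29] -> max=67
step 5: append 3 -> window=[24, 29, 3] -> max=29
step 6: append 0 -> window=[29, 3, 0] -> max=29
step 7: append 0 -> window=[3, 0, 0] -> max=3
step 8: append 18 -> window=[0, 0, 18] -> max=18
step 9: append 60 -> window=[0, 18, 60] -> max=60
step 10: append 1 -> window=[18, 60, 1] -> max=60
step 11: append 64 -> window=[60, 1, 64] -> max=64
Recorded maximums: 67 67 29 29 3 18 60 60 64
Changes between consecutive maximums: 5

Answer: 5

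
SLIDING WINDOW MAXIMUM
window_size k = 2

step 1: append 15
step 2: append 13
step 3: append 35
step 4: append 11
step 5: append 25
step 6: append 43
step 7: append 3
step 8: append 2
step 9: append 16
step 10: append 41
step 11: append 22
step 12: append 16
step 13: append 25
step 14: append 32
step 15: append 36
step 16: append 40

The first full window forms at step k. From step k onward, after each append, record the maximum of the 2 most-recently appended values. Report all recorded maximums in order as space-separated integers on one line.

step 1: append 15 -> window=[15] (not full yet)
step 2: append 13 -> window=[15, 13] -> max=15
step 3: append 35 -> window=[13, 35] -> max=35
step 4: append 11 -> window=[35, 11] -> max=35
step 5: append 25 -> window=[11, 25] -> max=25
step 6: append 43 -> window=[25, 43] -> max=43
step 7: append 3 -> window=[43, 3] -> max=43
step 8: append 2 -> window=[3, 2] -> max=3
step 9: append 16 -> window=[2, 16] -> max=16
step 10: append 41 -> window=[16, 41] -> max=41
step 11: append 22 -> window=[41, 22] -> max=41
step 12: append 16 -> window=[22, 16] -> max=22
step 13: append 25 -> window=[16, 25] -> max=25
step 14: append 32 -> window=[25, 32] -> max=32
step 15: append 36 -> window=[32, 36] -> max=36
step 16: append 40 -> window=[36, 40] -> max=40

Answer: 15 35 35 25 43 43 3 16 41 41 22 25 32 36 40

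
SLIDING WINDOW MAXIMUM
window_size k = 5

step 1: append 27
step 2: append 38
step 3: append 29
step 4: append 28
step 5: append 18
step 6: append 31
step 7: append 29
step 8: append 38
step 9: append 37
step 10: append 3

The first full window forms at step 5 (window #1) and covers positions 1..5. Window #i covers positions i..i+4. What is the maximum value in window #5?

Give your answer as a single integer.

step 1: append 27 -> window=[27] (not full yet)
step 2: append 38 -> window=[27, 38] (not full yet)
step 3: append 29 -> window=[27, 38, 29] (not full yet)
step 4: append 28 -> window=[27, 38, 29, 28] (not full yet)
step 5: append 18 -> window=[27, 38, 29, 28, 18] -> max=38
step 6: append 31 -> window=[38, 29, 28, 18, 31] -> max=38
step 7: append 29 -> window=[29, 28, 18, 31, 29] -> max=31
step 8: append 38 -> window=[28, 18, 31, 29, 38] -> max=38
step 9: append 37 -> window=[18, 31, 29, 38, 37] -> max=38
Window #5 max = 38

Answer: 38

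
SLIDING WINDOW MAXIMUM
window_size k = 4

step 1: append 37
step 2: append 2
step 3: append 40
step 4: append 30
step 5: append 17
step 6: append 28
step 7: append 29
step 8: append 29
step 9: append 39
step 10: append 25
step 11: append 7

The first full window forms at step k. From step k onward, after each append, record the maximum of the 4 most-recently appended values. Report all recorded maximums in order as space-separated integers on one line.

step 1: append 37 -> window=[37] (not full yet)
step 2: append 2 -> window=[37, 2] (not full yet)
step 3: append 40 -> window=[37, 2, 40] (not full yet)
step 4: append 30 -> window=[37, 2, 40, 30] -> max=40
step 5: append 17 -> window=[2, 40, 30, 17] -> max=40
step 6: append 28 -> window=[40, 30, 17, 28] -> max=40
step 7: append 29 -> window=[30, 17, 28, 29] -> max=30
step 8: append 29 -> window=[17, 28, 29, 29] -> max=29
step 9: append 39 -> window=[28, 29, 29, 39] -> max=39
step 10: append 25 -> window=[29, 29, 39, 25] -> max=39
step 11: append 7 -> window=[29, 39, 25, 7] -> max=39

Answer: 40 40 40 30 29 39 39 39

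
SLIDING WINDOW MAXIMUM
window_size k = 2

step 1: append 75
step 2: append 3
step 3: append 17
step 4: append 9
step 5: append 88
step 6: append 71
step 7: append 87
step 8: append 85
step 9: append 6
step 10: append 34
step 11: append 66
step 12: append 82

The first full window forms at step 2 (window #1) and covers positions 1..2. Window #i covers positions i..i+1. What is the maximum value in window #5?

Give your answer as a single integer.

step 1: append 75 -> window=[75] (not full yet)
step 2: append 3 -> window=[75, 3] -> max=75
step 3: append 17 -> window=[3, 17] -> max=17
step 4: append 9 -> window=[17, 9] -> max=17
step 5: append 88 -> window=[9, 88] -> max=88
step 6: append 71 -> window=[88, 71] -> max=88
Window #5 max = 88

Answer: 88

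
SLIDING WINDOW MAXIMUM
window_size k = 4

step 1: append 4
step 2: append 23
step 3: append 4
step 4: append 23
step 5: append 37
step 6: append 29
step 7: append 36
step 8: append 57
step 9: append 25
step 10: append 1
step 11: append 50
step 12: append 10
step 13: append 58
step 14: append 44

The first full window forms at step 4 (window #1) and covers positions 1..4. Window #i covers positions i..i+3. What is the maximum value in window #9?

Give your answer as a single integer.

step 1: append 4 -> window=[4] (not full yet)
step 2: append 23 -> window=[4, 23] (not full yet)
step 3: append 4 -> window=[4, 23, 4] (not full yet)
step 4: append 23 -> window=[4, 23, 4, 23] -> max=23
step 5: append 37 -> window=[23, 4, 23, 37] -> max=37
step 6: append 29 -> window=[4, 23, 37, 29] -> max=37
step 7: append 36 -> window=[23, 37, 29, 36] -> max=37
step 8: append 57 -> window=[37, 29, 36, 57] -> max=57
step 9: append 25 -> window=[29, 36, 57, 25] -> max=57
step 10: append 1 -> window=[36, 57, 25, 1] -> max=57
step 11: append 50 -> window=[57, 25, 1, 50] -> max=57
step 12: append 10 -> window=[25, 1, 50, 10] -> max=50
Window #9 max = 50

Answer: 50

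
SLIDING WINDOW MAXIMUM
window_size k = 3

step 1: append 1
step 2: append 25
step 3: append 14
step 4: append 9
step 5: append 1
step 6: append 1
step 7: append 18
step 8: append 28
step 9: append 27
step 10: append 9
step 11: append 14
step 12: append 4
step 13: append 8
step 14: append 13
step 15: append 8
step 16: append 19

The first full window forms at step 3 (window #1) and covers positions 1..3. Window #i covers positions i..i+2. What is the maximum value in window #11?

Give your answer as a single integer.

Answer: 14

Derivation:
step 1: append 1 -> window=[1] (not full yet)
step 2: append 25 -> window=[1, 25] (not full yet)
step 3: append 14 -> window=[1, 25, 14] -> max=25
step 4: append 9 -> window=[25, 14, 9] -> max=25
step 5: append 1 -> window=[14, 9, 1] -> max=14
step 6: append 1 -> window=[9, 1, 1] -> max=9
step 7: append 18 -> window=[1, 1, 18] -> max=18
step 8: append 28 -> window=[1, 18, 28] -> max=28
step 9: append 27 -> window=[18, 28, 27] -> max=28
step 10: append 9 -> window=[28, 27, 9] -> max=28
step 11: append 14 -> window=[27, 9, 14] -> max=27
step 12: append 4 -> window=[9, 14, 4] -> max=14
step 13: append 8 -> window=[14, 4, 8] -> max=14
Window #11 max = 14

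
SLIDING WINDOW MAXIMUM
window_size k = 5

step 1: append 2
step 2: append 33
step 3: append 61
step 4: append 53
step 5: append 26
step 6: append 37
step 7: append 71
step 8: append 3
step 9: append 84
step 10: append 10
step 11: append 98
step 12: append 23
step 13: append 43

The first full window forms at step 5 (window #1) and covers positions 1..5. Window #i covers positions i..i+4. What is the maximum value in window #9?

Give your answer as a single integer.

Answer: 98

Derivation:
step 1: append 2 -> window=[2] (not full yet)
step 2: append 33 -> window=[2, 33] (not full yet)
step 3: append 61 -> window=[2, 33, 61] (not full yet)
step 4: append 53 -> window=[2, 33, 61, 53] (not full yet)
step 5: append 26 -> window=[2, 33, 61, 53, 26] -> max=61
step 6: append 37 -> window=[33, 61, 53, 26, 37] -> max=61
step 7: append 71 -> window=[61, 53, 26, 37, 71] -> max=71
step 8: append 3 -> window=[53, 26, 37, 71, 3] -> max=71
step 9: append 84 -> window=[26, 37, 71, 3, 84] -> max=84
step 10: append 10 -> window=[37, 71, 3, 84, 10] -> max=84
step 11: append 98 -> window=[71, 3, 84, 10, 98] -> max=98
step 12: append 23 -> window=[3, 84, 10, 98, 23] -> max=98
step 13: append 43 -> window=[84, 10, 98, 23, 43] -> max=98
Window #9 max = 98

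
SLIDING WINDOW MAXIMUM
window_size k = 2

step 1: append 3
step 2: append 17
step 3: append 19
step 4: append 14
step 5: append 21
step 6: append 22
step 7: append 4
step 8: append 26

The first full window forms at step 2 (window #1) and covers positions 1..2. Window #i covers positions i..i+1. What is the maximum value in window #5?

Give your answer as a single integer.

Answer: 22

Derivation:
step 1: append 3 -> window=[3] (not full yet)
step 2: append 17 -> window=[3, 17] -> max=17
step 3: append 19 -> window=[17, 19] -> max=19
step 4: append 14 -> window=[19, 14] -> max=19
step 5: append 21 -> window=[14, 21] -> max=21
step 6: append 22 -> window=[21, 22] -> max=22
Window #5 max = 22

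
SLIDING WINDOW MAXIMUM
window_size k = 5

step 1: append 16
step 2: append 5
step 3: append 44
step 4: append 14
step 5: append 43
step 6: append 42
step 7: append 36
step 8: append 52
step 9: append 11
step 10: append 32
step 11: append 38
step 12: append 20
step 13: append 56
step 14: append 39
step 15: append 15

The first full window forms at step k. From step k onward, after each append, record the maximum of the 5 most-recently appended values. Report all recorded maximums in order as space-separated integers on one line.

Answer: 44 44 44 52 52 52 52 52 56 56 56

Derivation:
step 1: append 16 -> window=[16] (not full yet)
step 2: append 5 -> window=[16, 5] (not full yet)
step 3: append 44 -> window=[16, 5, 44] (not full yet)
step 4: append 14 -> window=[16, 5, 44, 14] (not full yet)
step 5: append 43 -> window=[16, 5, 44, 14, 43] -> max=44
step 6: append 42 -> window=[5, 44, 14, 43, 42] -> max=44
step 7: append 36 -> window=[44, 14, 43, 42, 36] -> max=44
step 8: append 52 -> window=[14, 43, 42, 36, 52] -> max=52
step 9: append 11 -> window=[43, 42, 36, 52, 11] -> max=52
step 10: append 32 -> window=[42, 36, 52, 11, 32] -> max=52
step 11: append 38 -> window=[36, 52, 11, 32, 38] -> max=52
step 12: append 20 -> window=[52, 11, 32, 38, 20] -> max=52
step 13: append 56 -> window=[11, 32, 38, 20, 56] -> max=56
step 14: append 39 -> window=[32, 38, 20, 56, 39] -> max=56
step 15: append 15 -> window=[38, 20, 56, 39, 15] -> max=56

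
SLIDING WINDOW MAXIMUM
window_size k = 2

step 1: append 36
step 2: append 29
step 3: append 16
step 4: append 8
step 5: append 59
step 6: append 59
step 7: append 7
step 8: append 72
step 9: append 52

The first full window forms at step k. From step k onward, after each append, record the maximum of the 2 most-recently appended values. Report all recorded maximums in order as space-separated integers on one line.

step 1: append 36 -> window=[36] (not full yet)
step 2: append 29 -> window=[36, 29] -> max=36
step 3: append 16 -> window=[29, 16] -> max=29
step 4: append 8 -> window=[16, 8] -> max=16
step 5: append 59 -> window=[8, 59] -> max=59
step 6: append 59 -> window=[59, 59] -> max=59
step 7: append 7 -> window=[59, 7] -> max=59
step 8: append 72 -> window=[7, 72] -> max=72
step 9: append 52 -> window=[72, 52] -> max=72

Answer: 36 29 16 59 59 59 72 72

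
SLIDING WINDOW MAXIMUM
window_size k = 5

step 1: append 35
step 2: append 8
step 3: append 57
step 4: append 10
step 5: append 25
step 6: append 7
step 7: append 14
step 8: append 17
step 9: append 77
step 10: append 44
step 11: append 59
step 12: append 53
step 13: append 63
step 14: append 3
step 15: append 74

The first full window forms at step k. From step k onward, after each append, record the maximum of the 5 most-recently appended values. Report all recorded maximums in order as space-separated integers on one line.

step 1: append 35 -> window=[35] (not full yet)
step 2: append 8 -> window=[35, 8] (not full yet)
step 3: append 57 -> window=[35, 8, 57] (not full yet)
step 4: append 10 -> window=[35, 8, 57, 10] (not full yet)
step 5: append 25 -> window=[35, 8, 57, 10, 25] -> max=57
step 6: append 7 -> window=[8, 57, 10, 25, 7] -> max=57
step 7: append 14 -> window=[57, 10, 25, 7, 14] -> max=57
step 8: append 17 -> window=[10, 25, 7, 14, 17] -> max=25
step 9: append 77 -> window=[25, 7, 14, 17, 77] -> max=77
step 10: append 44 -> window=[7, 14, 17, 77, 44] -> max=77
step 11: append 59 -> window=[14, 17, 77, 44, 59] -> max=77
step 12: append 53 -> window=[17, 77, 44, 59, 53] -> max=77
step 13: append 63 -> window=[77, 44, 59, 53, 63] -> max=77
step 14: append 3 -> window=[44, 59, 53, 63, 3] -> max=63
step 15: append 74 -> window=[59, 53, 63, 3, 74] -> max=74

Answer: 57 57 57 25 77 77 77 77 77 63 74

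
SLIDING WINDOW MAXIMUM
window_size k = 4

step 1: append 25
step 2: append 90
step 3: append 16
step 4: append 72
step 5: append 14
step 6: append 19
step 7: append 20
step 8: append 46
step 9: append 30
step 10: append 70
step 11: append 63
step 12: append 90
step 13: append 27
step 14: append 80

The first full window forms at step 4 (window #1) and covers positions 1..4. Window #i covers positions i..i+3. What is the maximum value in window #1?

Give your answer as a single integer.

step 1: append 25 -> window=[25] (not full yet)
step 2: append 90 -> window=[25, 90] (not full yet)
step 3: append 16 -> window=[25, 90, 16] (not full yet)
step 4: append 72 -> window=[25, 90, 16, 72] -> max=90
Window #1 max = 90

Answer: 90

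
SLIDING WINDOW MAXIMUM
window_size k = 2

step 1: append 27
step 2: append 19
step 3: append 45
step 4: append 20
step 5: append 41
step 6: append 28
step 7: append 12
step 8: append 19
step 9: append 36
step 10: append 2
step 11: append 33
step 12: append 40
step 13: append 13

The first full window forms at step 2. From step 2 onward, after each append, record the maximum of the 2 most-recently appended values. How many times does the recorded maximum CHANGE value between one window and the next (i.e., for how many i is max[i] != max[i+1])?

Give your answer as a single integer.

step 1: append 27 -> window=[27] (not full yet)
step 2: append 19 -> window=[27, 19] -> max=27
step 3: append 45 -> window=[19, 45] -> max=45
step 4: append 20 -> window=[45, 20] -> max=45
step 5: append 41 -> window=[20, 41] -> max=41
step 6: append 28 -> window=[41, 28] -> max=41
step 7: append 12 -> window=[28, 12] -> max=28
step 8: append 19 -> window=[12, 19] -> max=19
step 9: append 36 -> window=[19, 36] -> max=36
step 10: append 2 -> window=[36, 2] -> max=36
step 11: append 33 -> window=[2, 33] -> max=33
step 12: append 40 -> window=[33, 40] -> max=40
step 13: append 13 -> window=[40, 13] -> max=40
Recorded maximums: 27 45 45 41 41 28 19 36 36 33 40 40
Changes between consecutive maximums: 7

Answer: 7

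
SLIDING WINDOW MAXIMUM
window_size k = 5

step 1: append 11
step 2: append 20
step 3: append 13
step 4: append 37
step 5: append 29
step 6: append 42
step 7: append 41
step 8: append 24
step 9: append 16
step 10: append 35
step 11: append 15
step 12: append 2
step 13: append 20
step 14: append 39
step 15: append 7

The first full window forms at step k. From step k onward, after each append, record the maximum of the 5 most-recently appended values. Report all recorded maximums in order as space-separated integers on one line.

step 1: append 11 -> window=[11] (not full yet)
step 2: append 20 -> window=[11, 20] (not full yet)
step 3: append 13 -> window=[11, 20, 13] (not full yet)
step 4: append 37 -> window=[11, 20, 13, 37] (not full yet)
step 5: append 29 -> window=[11, 20, 13, 37, 29] -> max=37
step 6: append 42 -> window=[20, 13, 37, 29, 42] -> max=42
step 7: append 41 -> window=[13, 37, 29, 42, 41] -> max=42
step 8: append 24 -> window=[37, 29, 42, 41, 24] -> max=42
step 9: append 16 -> window=[29, 42, 41, 24, 16] -> max=42
step 10: append 35 -> window=[42, 41, 24, 16, 35] -> max=42
step 11: append 15 -> window=[41, 24, 16, 35, 15] -> max=41
step 12: append 2 -> window=[24, 16, 35, 15, 2] -> max=35
step 13: append 20 -> window=[16, 35, 15, 2, 20] -> max=35
step 14: append 39 -> window=[35, 15, 2, 20, 39] -> max=39
step 15: append 7 -> window=[15, 2, 20, 39, 7] -> max=39

Answer: 37 42 42 42 42 42 41 35 35 39 39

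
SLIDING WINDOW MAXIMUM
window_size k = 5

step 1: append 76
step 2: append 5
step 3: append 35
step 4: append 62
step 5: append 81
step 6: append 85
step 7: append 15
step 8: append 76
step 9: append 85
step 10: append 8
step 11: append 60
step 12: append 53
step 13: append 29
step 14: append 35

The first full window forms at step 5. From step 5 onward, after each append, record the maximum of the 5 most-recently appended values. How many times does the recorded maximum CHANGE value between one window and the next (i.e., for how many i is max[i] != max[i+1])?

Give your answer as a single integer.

Answer: 2

Derivation:
step 1: append 76 -> window=[76] (not full yet)
step 2: append 5 -> window=[76, 5] (not full yet)
step 3: append 35 -> window=[76, 5, 35] (not full yet)
step 4: append 62 -> window=[76, 5, 35, 62] (not full yet)
step 5: append 81 -> window=[76, 5, 35, 62, 81] -> max=81
step 6: append 85 -> window=[5, 35, 62, 81, 85] -> max=85
step 7: append 15 -> window=[35, 62, 81, 85, 15] -> max=85
step 8: append 76 -> window=[62, 81, 85, 15, 76] -> max=85
step 9: append 85 -> window=[81, 85, 15, 76, 85] -> max=85
step 10: append 8 -> window=[85, 15, 76, 85, 8] -> max=85
step 11: append 60 -> window=[15, 76, 85, 8, 60] -> max=85
step 12: append 53 -> window=[76, 85, 8, 60, 53] -> max=85
step 13: append 29 -> window=[85, 8, 60, 53, 29] -> max=85
step 14: append 35 -> window=[8, 60, 53, 29, 35] -> max=60
Recorded maximums: 81 85 85 85 85 85 85 85 85 60
Changes between consecutive maximums: 2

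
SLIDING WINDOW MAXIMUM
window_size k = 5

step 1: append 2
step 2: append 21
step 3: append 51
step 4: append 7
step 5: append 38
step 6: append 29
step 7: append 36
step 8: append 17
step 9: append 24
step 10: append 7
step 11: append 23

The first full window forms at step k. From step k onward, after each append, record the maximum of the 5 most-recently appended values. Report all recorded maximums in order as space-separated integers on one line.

Answer: 51 51 51 38 38 36 36

Derivation:
step 1: append 2 -> window=[2] (not full yet)
step 2: append 21 -> window=[2, 21] (not full yet)
step 3: append 51 -> window=[2, 21, 51] (not full yet)
step 4: append 7 -> window=[2, 21, 51, 7] (not full yet)
step 5: append 38 -> window=[2, 21, 51, 7, 38] -> max=51
step 6: append 29 -> window=[21, 51, 7, 38, 29] -> max=51
step 7: append 36 -> window=[51, 7, 38, 29, 36] -> max=51
step 8: append 17 -> window=[7, 38, 29, 36, 17] -> max=38
step 9: append 24 -> window=[38, 29, 36, 17, 24] -> max=38
step 10: append 7 -> window=[29, 36, 17, 24, 7] -> max=36
step 11: append 23 -> window=[36, 17, 24, 7, 23] -> max=36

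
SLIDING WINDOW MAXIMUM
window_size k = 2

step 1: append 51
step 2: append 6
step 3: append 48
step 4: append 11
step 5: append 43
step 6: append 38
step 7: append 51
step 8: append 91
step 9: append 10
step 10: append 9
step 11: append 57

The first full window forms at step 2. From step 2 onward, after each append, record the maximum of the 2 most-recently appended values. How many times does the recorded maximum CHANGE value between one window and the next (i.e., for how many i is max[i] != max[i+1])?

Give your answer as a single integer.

Answer: 6

Derivation:
step 1: append 51 -> window=[51] (not full yet)
step 2: append 6 -> window=[51, 6] -> max=51
step 3: append 48 -> window=[6, 48] -> max=48
step 4: append 11 -> window=[48, 11] -> max=48
step 5: append 43 -> window=[11, 43] -> max=43
step 6: append 38 -> window=[43, 38] -> max=43
step 7: append 51 -> window=[38, 51] -> max=51
step 8: append 91 -> window=[51, 91] -> max=91
step 9: append 10 -> window=[91, 10] -> max=91
step 10: append 9 -> window=[10, 9] -> max=10
step 11: append 57 -> window=[9, 57] -> max=57
Recorded maximums: 51 48 48 43 43 51 91 91 10 57
Changes between consecutive maximums: 6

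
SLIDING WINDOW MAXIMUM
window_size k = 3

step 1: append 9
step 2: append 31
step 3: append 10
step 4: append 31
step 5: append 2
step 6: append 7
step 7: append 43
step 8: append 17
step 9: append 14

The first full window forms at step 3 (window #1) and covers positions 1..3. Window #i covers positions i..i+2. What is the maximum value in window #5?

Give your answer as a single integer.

Answer: 43

Derivation:
step 1: append 9 -> window=[9] (not full yet)
step 2: append 31 -> window=[9, 31] (not full yet)
step 3: append 10 -> window=[9, 31, 10] -> max=31
step 4: append 31 -> window=[31, 10, 31] -> max=31
step 5: append 2 -> window=[10, 31, 2] -> max=31
step 6: append 7 -> window=[31, 2, 7] -> max=31
step 7: append 43 -> window=[2, 7, 43] -> max=43
Window #5 max = 43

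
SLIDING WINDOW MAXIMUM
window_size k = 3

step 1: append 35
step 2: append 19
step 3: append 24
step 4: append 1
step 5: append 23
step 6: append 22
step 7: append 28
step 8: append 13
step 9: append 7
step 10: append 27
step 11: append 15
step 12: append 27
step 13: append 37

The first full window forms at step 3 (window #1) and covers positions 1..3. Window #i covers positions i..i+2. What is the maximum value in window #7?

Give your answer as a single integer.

step 1: append 35 -> window=[35] (not full yet)
step 2: append 19 -> window=[35, 19] (not full yet)
step 3: append 24 -> window=[35, 19, 24] -> max=35
step 4: append 1 -> window=[19, 24, 1] -> max=24
step 5: append 23 -> window=[24, 1, 23] -> max=24
step 6: append 22 -> window=[1, 23, 22] -> max=23
step 7: append 28 -> window=[23, 22, 28] -> max=28
step 8: append 13 -> window=[22, 28, 13] -> max=28
step 9: append 7 -> window=[28, 13, 7] -> max=28
Window #7 max = 28

Answer: 28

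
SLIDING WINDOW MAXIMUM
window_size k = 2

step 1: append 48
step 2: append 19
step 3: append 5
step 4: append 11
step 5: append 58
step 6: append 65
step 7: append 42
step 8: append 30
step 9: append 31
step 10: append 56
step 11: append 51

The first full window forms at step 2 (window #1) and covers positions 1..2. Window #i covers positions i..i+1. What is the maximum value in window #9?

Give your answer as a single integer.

Answer: 56

Derivation:
step 1: append 48 -> window=[48] (not full yet)
step 2: append 19 -> window=[48, 19] -> max=48
step 3: append 5 -> window=[19, 5] -> max=19
step 4: append 11 -> window=[5, 11] -> max=11
step 5: append 58 -> window=[11, 58] -> max=58
step 6: append 65 -> window=[58, 65] -> max=65
step 7: append 42 -> window=[65, 42] -> max=65
step 8: append 30 -> window=[42, 30] -> max=42
step 9: append 31 -> window=[30, 31] -> max=31
step 10: append 56 -> window=[31, 56] -> max=56
Window #9 max = 56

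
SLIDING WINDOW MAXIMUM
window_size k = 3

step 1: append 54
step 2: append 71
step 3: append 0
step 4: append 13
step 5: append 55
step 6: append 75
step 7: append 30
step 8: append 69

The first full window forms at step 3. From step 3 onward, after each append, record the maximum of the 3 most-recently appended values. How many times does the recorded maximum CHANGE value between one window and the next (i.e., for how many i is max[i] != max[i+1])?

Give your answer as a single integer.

Answer: 2

Derivation:
step 1: append 54 -> window=[54] (not full yet)
step 2: append 71 -> window=[54, 71] (not full yet)
step 3: append 0 -> window=[54, 71, 0] -> max=71
step 4: append 13 -> window=[71, 0, 13] -> max=71
step 5: append 55 -> window=[0, 13, 55] -> max=55
step 6: append 75 -> window=[13, 55, 75] -> max=75
step 7: append 30 -> window=[55, 75, 30] -> max=75
step 8: append 69 -> window=[75, 30, 69] -> max=75
Recorded maximums: 71 71 55 75 75 75
Changes between consecutive maximums: 2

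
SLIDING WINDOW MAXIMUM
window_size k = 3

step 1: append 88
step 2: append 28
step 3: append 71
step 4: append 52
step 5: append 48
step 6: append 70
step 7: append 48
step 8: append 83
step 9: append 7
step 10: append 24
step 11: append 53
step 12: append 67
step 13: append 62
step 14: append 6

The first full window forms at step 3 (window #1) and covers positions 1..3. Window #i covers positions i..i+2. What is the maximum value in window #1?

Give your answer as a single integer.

Answer: 88

Derivation:
step 1: append 88 -> window=[88] (not full yet)
step 2: append 28 -> window=[88, 28] (not full yet)
step 3: append 71 -> window=[88, 28, 71] -> max=88
Window #1 max = 88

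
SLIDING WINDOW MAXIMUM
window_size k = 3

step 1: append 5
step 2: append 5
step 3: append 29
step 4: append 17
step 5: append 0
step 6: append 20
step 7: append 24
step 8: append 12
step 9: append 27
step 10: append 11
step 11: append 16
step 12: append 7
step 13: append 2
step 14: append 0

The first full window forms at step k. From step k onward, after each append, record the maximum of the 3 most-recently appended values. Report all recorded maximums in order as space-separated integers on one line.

Answer: 29 29 29 20 24 24 27 27 27 16 16 7

Derivation:
step 1: append 5 -> window=[5] (not full yet)
step 2: append 5 -> window=[5, 5] (not full yet)
step 3: append 29 -> window=[5, 5, 29] -> max=29
step 4: append 17 -> window=[5, 29, 17] -> max=29
step 5: append 0 -> window=[29, 17, 0] -> max=29
step 6: append 20 -> window=[17, 0, 20] -> max=20
step 7: append 24 -> window=[0, 20, 24] -> max=24
step 8: append 12 -> window=[20, 24, 12] -> max=24
step 9: append 27 -> window=[24, 12, 27] -> max=27
step 10: append 11 -> window=[12, 27, 11] -> max=27
step 11: append 16 -> window=[27, 11, 16] -> max=27
step 12: append 7 -> window=[11, 16, 7] -> max=16
step 13: append 2 -> window=[16, 7, 2] -> max=16
step 14: append 0 -> window=[7, 2, 0] -> max=7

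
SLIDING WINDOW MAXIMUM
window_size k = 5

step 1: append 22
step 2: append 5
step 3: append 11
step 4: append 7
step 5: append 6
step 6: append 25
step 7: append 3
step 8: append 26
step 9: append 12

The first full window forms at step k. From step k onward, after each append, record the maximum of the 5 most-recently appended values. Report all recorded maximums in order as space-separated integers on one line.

Answer: 22 25 25 26 26

Derivation:
step 1: append 22 -> window=[22] (not full yet)
step 2: append 5 -> window=[22, 5] (not full yet)
step 3: append 11 -> window=[22, 5, 11] (not full yet)
step 4: append 7 -> window=[22, 5, 11, 7] (not full yet)
step 5: append 6 -> window=[22, 5, 11, 7, 6] -> max=22
step 6: append 25 -> window=[5, 11, 7, 6, 25] -> max=25
step 7: append 3 -> window=[11, 7, 6, 25, 3] -> max=25
step 8: append 26 -> window=[7, 6, 25, 3, 26] -> max=26
step 9: append 12 -> window=[6, 25, 3, 26, 12] -> max=26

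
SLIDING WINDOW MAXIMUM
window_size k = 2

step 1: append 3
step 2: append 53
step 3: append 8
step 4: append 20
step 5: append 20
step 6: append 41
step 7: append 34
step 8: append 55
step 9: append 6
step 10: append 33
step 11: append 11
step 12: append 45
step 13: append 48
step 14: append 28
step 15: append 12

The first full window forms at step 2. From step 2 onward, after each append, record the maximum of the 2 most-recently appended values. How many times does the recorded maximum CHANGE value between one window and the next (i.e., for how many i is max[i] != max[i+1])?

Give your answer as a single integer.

Answer: 7

Derivation:
step 1: append 3 -> window=[3] (not full yet)
step 2: append 53 -> window=[3, 53] -> max=53
step 3: append 8 -> window=[53, 8] -> max=53
step 4: append 20 -> window=[8, 20] -> max=20
step 5: append 20 -> window=[20, 20] -> max=20
step 6: append 41 -> window=[20, 41] -> max=41
step 7: append 34 -> window=[41, 34] -> max=41
step 8: append 55 -> window=[34, 55] -> max=55
step 9: append 6 -> window=[55, 6] -> max=55
step 10: append 33 -> window=[6, 33] -> max=33
step 11: append 11 -> window=[33, 11] -> max=33
step 12: append 45 -> window=[11, 45] -> max=45
step 13: append 48 -> window=[45, 48] -> max=48
step 14: append 28 -> window=[48, 28] -> max=48
step 15: append 12 -> window=[28, 12] -> max=28
Recorded maximums: 53 53 20 20 41 41 55 55 33 33 45 48 48 28
Changes between consecutive maximums: 7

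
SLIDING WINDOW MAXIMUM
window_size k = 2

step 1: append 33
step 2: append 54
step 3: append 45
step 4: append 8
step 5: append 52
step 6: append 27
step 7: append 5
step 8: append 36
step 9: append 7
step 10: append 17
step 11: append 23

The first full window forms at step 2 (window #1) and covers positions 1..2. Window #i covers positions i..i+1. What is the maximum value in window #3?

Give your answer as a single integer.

step 1: append 33 -> window=[33] (not full yet)
step 2: append 54 -> window=[33, 54] -> max=54
step 3: append 45 -> window=[54, 45] -> max=54
step 4: append 8 -> window=[45, 8] -> max=45
Window #3 max = 45

Answer: 45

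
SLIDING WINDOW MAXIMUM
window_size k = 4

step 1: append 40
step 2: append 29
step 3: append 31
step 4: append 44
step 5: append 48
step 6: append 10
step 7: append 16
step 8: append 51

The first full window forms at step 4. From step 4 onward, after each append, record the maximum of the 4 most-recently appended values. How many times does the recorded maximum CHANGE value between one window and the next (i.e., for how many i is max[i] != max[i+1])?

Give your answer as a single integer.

step 1: append 40 -> window=[40] (not full yet)
step 2: append 29 -> window=[40, 29] (not full yet)
step 3: append 31 -> window=[40, 29, 31] (not full yet)
step 4: append 44 -> window=[40, 29, 31, 44] -> max=44
step 5: append 48 -> window=[29, 31, 44, 48] -> max=48
step 6: append 10 -> window=[31, 44, 48, 10] -> max=48
step 7: append 16 -> window=[44, 48, 10, 16] -> max=48
step 8: append 51 -> window=[48, 10, 16, 51] -> max=51
Recorded maximums: 44 48 48 48 51
Changes between consecutive maximums: 2

Answer: 2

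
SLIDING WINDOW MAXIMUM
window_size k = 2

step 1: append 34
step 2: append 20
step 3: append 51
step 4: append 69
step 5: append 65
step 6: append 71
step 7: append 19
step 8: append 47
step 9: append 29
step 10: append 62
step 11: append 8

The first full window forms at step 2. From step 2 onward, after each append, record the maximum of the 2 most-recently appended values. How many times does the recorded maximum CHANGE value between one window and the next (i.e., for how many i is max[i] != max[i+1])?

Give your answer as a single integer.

step 1: append 34 -> window=[34] (not full yet)
step 2: append 20 -> window=[34, 20] -> max=34
step 3: append 51 -> window=[20, 51] -> max=51
step 4: append 69 -> window=[51, 69] -> max=69
step 5: append 65 -> window=[69, 65] -> max=69
step 6: append 71 -> window=[65, 71] -> max=71
step 7: append 19 -> window=[71, 19] -> max=71
step 8: append 47 -> window=[19, 47] -> max=47
step 9: append 29 -> window=[47, 29] -> max=47
step 10: append 62 -> window=[29, 62] -> max=62
step 11: append 8 -> window=[62, 8] -> max=62
Recorded maximums: 34 51 69 69 71 71 47 47 62 62
Changes between consecutive maximums: 5

Answer: 5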